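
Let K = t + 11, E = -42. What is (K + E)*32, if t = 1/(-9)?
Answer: -8960/9 ≈ -995.56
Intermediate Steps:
t = -⅑ ≈ -0.11111
K = 98/9 (K = -⅑ + 11 = 98/9 ≈ 10.889)
(K + E)*32 = (98/9 - 42)*32 = -280/9*32 = -8960/9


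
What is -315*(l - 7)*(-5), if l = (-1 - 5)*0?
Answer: -11025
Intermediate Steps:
l = 0 (l = -6*0 = 0)
-315*(l - 7)*(-5) = -315*(0 - 7)*(-5) = -(-2205)*(-5) = -315*35 = -11025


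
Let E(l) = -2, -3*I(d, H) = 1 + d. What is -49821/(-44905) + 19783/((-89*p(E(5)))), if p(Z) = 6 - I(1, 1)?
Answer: -515277093/15986180 ≈ -32.233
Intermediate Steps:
I(d, H) = -⅓ - d/3 (I(d, H) = -(1 + d)/3 = -⅓ - d/3)
p(Z) = 20/3 (p(Z) = 6 - (-⅓ - ⅓*1) = 6 - (-⅓ - ⅓) = 6 - 1*(-⅔) = 6 + ⅔ = 20/3)
-49821/(-44905) + 19783/((-89*p(E(5)))) = -49821/(-44905) + 19783/((-89*20/3)) = -49821*(-1/44905) + 19783/(-1780/3) = 49821/44905 + 19783*(-3/1780) = 49821/44905 - 59349/1780 = -515277093/15986180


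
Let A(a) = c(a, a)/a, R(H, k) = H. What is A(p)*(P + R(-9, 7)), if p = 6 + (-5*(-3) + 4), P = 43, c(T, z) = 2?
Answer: 68/25 ≈ 2.7200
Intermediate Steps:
p = 25 (p = 6 + (15 + 4) = 6 + 19 = 25)
A(a) = 2/a
A(p)*(P + R(-9, 7)) = (2/25)*(43 - 9) = (2*(1/25))*34 = (2/25)*34 = 68/25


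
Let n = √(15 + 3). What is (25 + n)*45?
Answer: 1125 + 135*√2 ≈ 1315.9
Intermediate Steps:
n = 3*√2 (n = √18 = 3*√2 ≈ 4.2426)
(25 + n)*45 = (25 + 3*√2)*45 = 1125 + 135*√2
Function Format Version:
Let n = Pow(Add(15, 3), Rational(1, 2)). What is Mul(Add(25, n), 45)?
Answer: Add(1125, Mul(135, Pow(2, Rational(1, 2)))) ≈ 1315.9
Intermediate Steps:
n = Mul(3, Pow(2, Rational(1, 2))) (n = Pow(18, Rational(1, 2)) = Mul(3, Pow(2, Rational(1, 2))) ≈ 4.2426)
Mul(Add(25, n), 45) = Mul(Add(25, Mul(3, Pow(2, Rational(1, 2)))), 45) = Add(1125, Mul(135, Pow(2, Rational(1, 2))))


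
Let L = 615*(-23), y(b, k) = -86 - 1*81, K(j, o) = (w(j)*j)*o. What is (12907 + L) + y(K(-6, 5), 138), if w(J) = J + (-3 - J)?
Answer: -1405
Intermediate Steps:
w(J) = -3
K(j, o) = -3*j*o (K(j, o) = (-3*j)*o = -3*j*o)
y(b, k) = -167 (y(b, k) = -86 - 81 = -167)
L = -14145
(12907 + L) + y(K(-6, 5), 138) = (12907 - 14145) - 167 = -1238 - 167 = -1405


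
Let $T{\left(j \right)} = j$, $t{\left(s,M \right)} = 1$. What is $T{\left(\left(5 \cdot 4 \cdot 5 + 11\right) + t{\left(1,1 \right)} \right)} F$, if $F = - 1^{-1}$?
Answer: $-112$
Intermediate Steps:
$F = -1$ ($F = \left(-1\right) 1 = -1$)
$T{\left(\left(5 \cdot 4 \cdot 5 + 11\right) + t{\left(1,1 \right)} \right)} F = \left(\left(5 \cdot 4 \cdot 5 + 11\right) + 1\right) \left(-1\right) = \left(\left(20 \cdot 5 + 11\right) + 1\right) \left(-1\right) = \left(\left(100 + 11\right) + 1\right) \left(-1\right) = \left(111 + 1\right) \left(-1\right) = 112 \left(-1\right) = -112$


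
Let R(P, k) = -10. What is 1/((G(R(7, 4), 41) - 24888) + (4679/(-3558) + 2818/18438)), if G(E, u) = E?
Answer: -3644578/90746938875 ≈ -4.0162e-5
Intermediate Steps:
1/((G(R(7, 4), 41) - 24888) + (4679/(-3558) + 2818/18438)) = 1/((-10 - 24888) + (4679/(-3558) + 2818/18438)) = 1/(-24898 + (4679*(-1/3558) + 2818*(1/18438))) = 1/(-24898 + (-4679/3558 + 1409/9219)) = 1/(-24898 - 4235831/3644578) = 1/(-90746938875/3644578) = -3644578/90746938875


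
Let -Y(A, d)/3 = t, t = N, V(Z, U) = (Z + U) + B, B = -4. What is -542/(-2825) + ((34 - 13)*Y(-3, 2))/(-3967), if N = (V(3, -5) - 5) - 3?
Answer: -341536/11206775 ≈ -0.030476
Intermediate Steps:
V(Z, U) = -4 + U + Z (V(Z, U) = (Z + U) - 4 = (U + Z) - 4 = -4 + U + Z)
N = -14 (N = ((-4 - 5 + 3) - 5) - 3 = (-6 - 5) - 3 = -11 - 3 = -14)
t = -14
Y(A, d) = 42 (Y(A, d) = -3*(-14) = 42)
-542/(-2825) + ((34 - 13)*Y(-3, 2))/(-3967) = -542/(-2825) + ((34 - 13)*42)/(-3967) = -542*(-1/2825) + (21*42)*(-1/3967) = 542/2825 + 882*(-1/3967) = 542/2825 - 882/3967 = -341536/11206775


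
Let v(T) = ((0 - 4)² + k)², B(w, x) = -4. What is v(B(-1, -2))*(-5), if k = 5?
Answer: -2205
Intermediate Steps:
v(T) = 441 (v(T) = ((0 - 4)² + 5)² = ((-4)² + 5)² = (16 + 5)² = 21² = 441)
v(B(-1, -2))*(-5) = 441*(-5) = -2205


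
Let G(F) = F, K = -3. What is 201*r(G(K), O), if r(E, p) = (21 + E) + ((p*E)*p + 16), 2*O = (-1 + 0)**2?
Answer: 26733/4 ≈ 6683.3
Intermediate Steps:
O = 1/2 (O = (-1 + 0)**2/2 = (1/2)*(-1)**2 = (1/2)*1 = 1/2 ≈ 0.50000)
r(E, p) = 37 + E + E*p**2 (r(E, p) = (21 + E) + ((E*p)*p + 16) = (21 + E) + (E*p**2 + 16) = (21 + E) + (16 + E*p**2) = 37 + E + E*p**2)
201*r(G(K), O) = 201*(37 - 3 - 3*(1/2)**2) = 201*(37 - 3 - 3*1/4) = 201*(37 - 3 - 3/4) = 201*(133/4) = 26733/4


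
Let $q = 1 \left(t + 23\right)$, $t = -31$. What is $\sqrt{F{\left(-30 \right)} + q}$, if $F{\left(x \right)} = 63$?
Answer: $\sqrt{55} \approx 7.4162$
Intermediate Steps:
$q = -8$ ($q = 1 \left(-31 + 23\right) = 1 \left(-8\right) = -8$)
$\sqrt{F{\left(-30 \right)} + q} = \sqrt{63 - 8} = \sqrt{55}$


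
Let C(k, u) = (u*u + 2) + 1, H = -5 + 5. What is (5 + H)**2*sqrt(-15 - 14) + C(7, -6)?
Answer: 39 + 25*I*sqrt(29) ≈ 39.0 + 134.63*I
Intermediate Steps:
H = 0
C(k, u) = 3 + u**2 (C(k, u) = (u**2 + 2) + 1 = (2 + u**2) + 1 = 3 + u**2)
(5 + H)**2*sqrt(-15 - 14) + C(7, -6) = (5 + 0)**2*sqrt(-15 - 14) + (3 + (-6)**2) = 5**2*sqrt(-29) + (3 + 36) = 25*(I*sqrt(29)) + 39 = 25*I*sqrt(29) + 39 = 39 + 25*I*sqrt(29)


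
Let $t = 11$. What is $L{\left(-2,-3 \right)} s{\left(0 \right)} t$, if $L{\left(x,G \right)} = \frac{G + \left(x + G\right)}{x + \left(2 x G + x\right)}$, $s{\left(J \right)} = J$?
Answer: $0$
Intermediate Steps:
$L{\left(x,G \right)} = \frac{x + 2 G}{2 x + 2 G x}$ ($L{\left(x,G \right)} = \frac{G + \left(G + x\right)}{x + \left(2 G x + x\right)} = \frac{x + 2 G}{x + \left(x + 2 G x\right)} = \frac{x + 2 G}{2 x + 2 G x}$)
$L{\left(-2,-3 \right)} s{\left(0 \right)} t = \frac{-3 + \frac{1}{2} \left(-2\right)}{\left(-2\right) \left(1 - 3\right)} 0 \cdot 11 = - \frac{-3 - 1}{2 \left(-2\right)} 0 \cdot 11 = \left(- \frac{1}{2}\right) \left(- \frac{1}{2}\right) \left(-4\right) 0 \cdot 11 = \left(-1\right) 0 \cdot 11 = 0 \cdot 11 = 0$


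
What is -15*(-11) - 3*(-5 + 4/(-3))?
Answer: 184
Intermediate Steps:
-15*(-11) - 3*(-5 + 4/(-3)) = 165 - 3*(-5 + 4*(-⅓)) = 165 - 3*(-5 - 4/3) = 165 - 3*(-19/3) = 165 + 19 = 184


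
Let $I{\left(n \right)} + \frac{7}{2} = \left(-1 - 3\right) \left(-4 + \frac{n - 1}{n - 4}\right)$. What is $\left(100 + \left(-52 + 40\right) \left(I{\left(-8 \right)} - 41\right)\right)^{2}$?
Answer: $228484$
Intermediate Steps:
$I{\left(n \right)} = \frac{25}{2} - \frac{4 \left(-1 + n\right)}{-4 + n}$ ($I{\left(n \right)} = - \frac{7}{2} + \left(-1 - 3\right) \left(-4 + \frac{n - 1}{n - 4}\right) = - \frac{7}{2} - 4 \left(-4 + \frac{-1 + n}{-4 + n}\right) = - \frac{7}{2} + \left(16 - \frac{4 \left(-1 + n\right)}{-4 + n}\right) = \frac{25}{2} - \frac{4 \left(-1 + n\right)}{-4 + n}$)
$\left(100 + \left(-52 + 40\right) \left(I{\left(-8 \right)} - 41\right)\right)^{2} = \left(100 + \left(-52 + 40\right) \left(\frac{-92 + 17 \left(-8\right)}{2 \left(-4 - 8\right)} - 41\right)\right)^{2} = \left(100 - 12 \left(\frac{-92 - 136}{2 \left(-12\right)} - 41\right)\right)^{2} = \left(100 - 12 \left(\frac{1}{2} \left(- \frac{1}{12}\right) \left(-228\right) - 41\right)\right)^{2} = \left(100 - 12 \left(\frac{19}{2} - 41\right)\right)^{2} = \left(100 - -378\right)^{2} = \left(100 + 378\right)^{2} = 478^{2} = 228484$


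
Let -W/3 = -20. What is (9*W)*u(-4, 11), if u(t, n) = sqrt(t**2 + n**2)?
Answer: 540*sqrt(137) ≈ 6320.5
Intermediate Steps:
W = 60 (W = -3*(-20) = 60)
u(t, n) = sqrt(n**2 + t**2)
(9*W)*u(-4, 11) = (9*60)*sqrt(11**2 + (-4)**2) = 540*sqrt(121 + 16) = 540*sqrt(137)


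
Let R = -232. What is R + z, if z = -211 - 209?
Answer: -652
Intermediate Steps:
z = -420
R + z = -232 - 420 = -652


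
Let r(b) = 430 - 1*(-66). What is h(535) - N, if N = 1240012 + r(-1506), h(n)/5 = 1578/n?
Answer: -132732778/107 ≈ -1.2405e+6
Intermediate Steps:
r(b) = 496 (r(b) = 430 + 66 = 496)
h(n) = 7890/n (h(n) = 5*(1578/n) = 7890/n)
N = 1240508 (N = 1240012 + 496 = 1240508)
h(535) - N = 7890/535 - 1*1240508 = 7890*(1/535) - 1240508 = 1578/107 - 1240508 = -132732778/107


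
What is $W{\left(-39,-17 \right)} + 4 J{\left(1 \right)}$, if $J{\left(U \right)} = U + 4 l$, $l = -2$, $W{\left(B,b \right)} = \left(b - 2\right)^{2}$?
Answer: $333$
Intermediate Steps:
$W{\left(B,b \right)} = \left(-2 + b\right)^{2}$
$J{\left(U \right)} = -8 + U$ ($J{\left(U \right)} = U + 4 \left(-2\right) = U - 8 = -8 + U$)
$W{\left(-39,-17 \right)} + 4 J{\left(1 \right)} = \left(-2 - 17\right)^{2} + 4 \left(-8 + 1\right) = \left(-19\right)^{2} + 4 \left(-7\right) = 361 - 28 = 333$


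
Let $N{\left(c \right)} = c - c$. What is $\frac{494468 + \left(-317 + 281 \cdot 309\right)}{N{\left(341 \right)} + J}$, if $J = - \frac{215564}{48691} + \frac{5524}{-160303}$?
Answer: $- \frac{377894246953795}{2902043748} \approx -1.3022 \cdot 10^{5}$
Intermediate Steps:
$N{\left(c \right)} = 0$
$J = - \frac{34824524976}{7805313373}$ ($J = \left(-215564\right) \frac{1}{48691} + 5524 \left(- \frac{1}{160303}\right) = - \frac{215564}{48691} - \frac{5524}{160303} = - \frac{34824524976}{7805313373} \approx -4.4616$)
$\frac{494468 + \left(-317 + 281 \cdot 309\right)}{N{\left(341 \right)} + J} = \frac{494468 + \left(-317 + 281 \cdot 309\right)}{0 - \frac{34824524976}{7805313373}} = \frac{494468 + \left(-317 + 86829\right)}{- \frac{34824524976}{7805313373}} = \left(494468 + 86512\right) \left(- \frac{7805313373}{34824524976}\right) = 580980 \left(- \frac{7805313373}{34824524976}\right) = - \frac{377894246953795}{2902043748}$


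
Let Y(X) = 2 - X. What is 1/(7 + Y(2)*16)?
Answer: 1/7 ≈ 0.14286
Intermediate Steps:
1/(7 + Y(2)*16) = 1/(7 + (2 - 1*2)*16) = 1/(7 + (2 - 2)*16) = 1/(7 + 0*16) = 1/(7 + 0) = 1/7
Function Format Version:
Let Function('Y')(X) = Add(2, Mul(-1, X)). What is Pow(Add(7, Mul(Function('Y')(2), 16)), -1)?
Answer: Rational(1, 7) ≈ 0.14286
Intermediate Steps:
Pow(Add(7, Mul(Function('Y')(2), 16)), -1) = Pow(Add(7, Mul(Add(2, Mul(-1, 2)), 16)), -1) = Pow(Add(7, Mul(Add(2, -2), 16)), -1) = Pow(Add(7, Mul(0, 16)), -1) = Pow(Add(7, 0), -1) = Pow(7, -1) = Rational(1, 7)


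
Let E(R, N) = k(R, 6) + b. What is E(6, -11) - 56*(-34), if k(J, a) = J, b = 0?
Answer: 1910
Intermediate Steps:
E(R, N) = R (E(R, N) = R + 0 = R)
E(6, -11) - 56*(-34) = 6 - 56*(-34) = 6 + 1904 = 1910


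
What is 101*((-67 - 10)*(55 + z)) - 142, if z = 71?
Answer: -980044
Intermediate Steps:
101*((-67 - 10)*(55 + z)) - 142 = 101*((-67 - 10)*(55 + 71)) - 142 = 101*(-77*126) - 142 = 101*(-9702) - 142 = -979902 - 142 = -980044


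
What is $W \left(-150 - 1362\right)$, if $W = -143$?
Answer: $216216$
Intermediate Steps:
$W \left(-150 - 1362\right) = - 143 \left(-150 - 1362\right) = \left(-143\right) \left(-1512\right) = 216216$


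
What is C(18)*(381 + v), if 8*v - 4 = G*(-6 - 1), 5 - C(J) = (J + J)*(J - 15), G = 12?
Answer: -38213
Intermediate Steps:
C(J) = 5 - 2*J*(-15 + J) (C(J) = 5 - (J + J)*(J - 15) = 5 - 2*J*(-15 + J))
v = -10 (v = 1/2 + (12*(-6 - 1))/8 = 1/2 + (12*(-7))/8 = 1/2 + (1/8)*(-84) = 1/2 - 21/2 = -10)
C(18)*(381 + v) = (5 - 2*18**2 + 30*18)*(381 - 10) = (5 - 2*324 + 540)*371 = (5 - 648 + 540)*371 = -103*371 = -38213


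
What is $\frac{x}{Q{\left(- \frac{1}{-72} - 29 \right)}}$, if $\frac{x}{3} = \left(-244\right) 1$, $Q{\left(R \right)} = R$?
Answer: $\frac{52704}{2087} \approx 25.253$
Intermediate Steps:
$x = -732$ ($x = 3 \left(\left(-244\right) 1\right) = 3 \left(-244\right) = -732$)
$\frac{x}{Q{\left(- \frac{1}{-72} - 29 \right)}} = - \frac{732}{- \frac{1}{-72} - 29} = - \frac{732}{\left(-1\right) \left(- \frac{1}{72}\right) - 29} = - \frac{732}{\frac{1}{72} - 29} = - \frac{732}{- \frac{2087}{72}} = \left(-732\right) \left(- \frac{72}{2087}\right) = \frac{52704}{2087}$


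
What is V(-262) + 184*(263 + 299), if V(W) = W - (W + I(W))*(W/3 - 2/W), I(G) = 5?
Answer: 31716395/393 ≈ 80703.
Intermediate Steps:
V(W) = W - (5 + W)*(-2/W + W/3) (V(W) = W - (W + 5)*(W/3 - 2/W) = W - (5 + W)*(W*(1/3) - 2/W) = W - (5 + W)*(W/3 - 2/W) = W - (5 + W)*(-2/W + W/3))
V(-262) + 184*(263 + 299) = (1/3)*(30 - 262*(6 - 1*(-262)**2 - 2*(-262)))/(-262) + 184*(263 + 299) = (1/3)*(-1/262)*(30 - 262*(6 - 1*68644 + 524)) + 184*562 = (1/3)*(-1/262)*(30 - 262*(6 - 68644 + 524)) + 103408 = (1/3)*(-1/262)*(30 - 262*(-68114)) + 103408 = (1/3)*(-1/262)*(30 + 17845868) + 103408 = (1/3)*(-1/262)*17845898 + 103408 = -8922949/393 + 103408 = 31716395/393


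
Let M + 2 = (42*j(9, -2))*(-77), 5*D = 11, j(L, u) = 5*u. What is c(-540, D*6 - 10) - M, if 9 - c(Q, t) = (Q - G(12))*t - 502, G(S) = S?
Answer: -150303/5 ≈ -30061.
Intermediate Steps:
D = 11/5 (D = (⅕)*11 = 11/5 ≈ 2.2000)
c(Q, t) = 511 - t*(-12 + Q) (c(Q, t) = 9 - ((Q - 1*12)*t - 502) = 9 - ((Q - 12)*t - 502) = 9 - ((-12 + Q)*t - 502) = 9 - (t*(-12 + Q) - 502) = 9 - (-502 + t*(-12 + Q)) = 9 + (502 - t*(-12 + Q)) = 511 - t*(-12 + Q))
M = 32338 (M = -2 + (42*(5*(-2)))*(-77) = -2 + (42*(-10))*(-77) = -2 - 420*(-77) = -2 + 32340 = 32338)
c(-540, D*6 - 10) - M = (511 + 12*((11/5)*6 - 10) - 1*(-540)*((11/5)*6 - 10)) - 1*32338 = (511 + 12*(66/5 - 10) - 1*(-540)*(66/5 - 10)) - 32338 = (511 + 12*(16/5) - 1*(-540)*16/5) - 32338 = (511 + 192/5 + 1728) - 32338 = 11387/5 - 32338 = -150303/5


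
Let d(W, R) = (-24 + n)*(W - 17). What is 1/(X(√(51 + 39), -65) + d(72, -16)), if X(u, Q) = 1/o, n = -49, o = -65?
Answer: -65/260976 ≈ -0.00024906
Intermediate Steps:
X(u, Q) = -1/65 (X(u, Q) = 1/(-65) = -1/65)
d(W, R) = 1241 - 73*W (d(W, R) = (-24 - 49)*(W - 17) = -73*(-17 + W) = 1241 - 73*W)
1/(X(√(51 + 39), -65) + d(72, -16)) = 1/(-1/65 + (1241 - 73*72)) = 1/(-1/65 + (1241 - 5256)) = 1/(-1/65 - 4015) = 1/(-260976/65) = -65/260976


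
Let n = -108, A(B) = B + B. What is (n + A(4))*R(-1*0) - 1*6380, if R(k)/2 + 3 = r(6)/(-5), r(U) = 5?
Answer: -5580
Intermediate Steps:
A(B) = 2*B
R(k) = -8 (R(k) = -6 + 2*(5/(-5)) = -6 + 2*(5*(-⅕)) = -6 + 2*(-1) = -6 - 2 = -8)
(n + A(4))*R(-1*0) - 1*6380 = (-108 + 2*4)*(-8) - 1*6380 = (-108 + 8)*(-8) - 6380 = -100*(-8) - 6380 = 800 - 6380 = -5580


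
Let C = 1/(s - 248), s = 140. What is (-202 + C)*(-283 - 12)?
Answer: 6436015/108 ≈ 59593.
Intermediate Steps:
C = -1/108 (C = 1/(140 - 248) = 1/(-108) = -1/108 ≈ -0.0092593)
(-202 + C)*(-283 - 12) = (-202 - 1/108)*(-283 - 12) = -21817/108*(-295) = 6436015/108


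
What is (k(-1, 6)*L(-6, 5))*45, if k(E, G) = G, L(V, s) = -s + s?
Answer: 0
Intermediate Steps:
L(V, s) = 0
(k(-1, 6)*L(-6, 5))*45 = (6*0)*45 = 0*45 = 0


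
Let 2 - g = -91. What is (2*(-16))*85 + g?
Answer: -2627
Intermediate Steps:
g = 93 (g = 2 - 1*(-91) = 2 + 91 = 93)
(2*(-16))*85 + g = (2*(-16))*85 + 93 = -32*85 + 93 = -2720 + 93 = -2627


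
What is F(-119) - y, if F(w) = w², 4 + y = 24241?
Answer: -10076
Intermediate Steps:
y = 24237 (y = -4 + 24241 = 24237)
F(-119) - y = (-119)² - 1*24237 = 14161 - 24237 = -10076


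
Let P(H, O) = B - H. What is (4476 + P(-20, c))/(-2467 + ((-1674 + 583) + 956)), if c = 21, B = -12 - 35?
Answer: -4449/2602 ≈ -1.7098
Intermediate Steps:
B = -47
P(H, O) = -47 - H
(4476 + P(-20, c))/(-2467 + ((-1674 + 583) + 956)) = (4476 + (-47 - 1*(-20)))/(-2467 + ((-1674 + 583) + 956)) = (4476 + (-47 + 20))/(-2467 + (-1091 + 956)) = (4476 - 27)/(-2467 - 135) = 4449/(-2602) = 4449*(-1/2602) = -4449/2602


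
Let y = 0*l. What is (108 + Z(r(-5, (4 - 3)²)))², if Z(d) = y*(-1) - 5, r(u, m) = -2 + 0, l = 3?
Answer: 10609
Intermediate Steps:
y = 0 (y = 0*3 = 0)
r(u, m) = -2
Z(d) = -5 (Z(d) = 0*(-1) - 5 = 0 - 5 = -5)
(108 + Z(r(-5, (4 - 3)²)))² = (108 - 5)² = 103² = 10609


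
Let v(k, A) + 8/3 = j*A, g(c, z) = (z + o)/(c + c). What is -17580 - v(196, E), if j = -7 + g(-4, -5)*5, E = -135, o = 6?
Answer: -446561/24 ≈ -18607.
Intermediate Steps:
g(c, z) = (6 + z)/(2*c) (g(c, z) = (z + 6)/(c + c) = (6 + z)/((2*c)) = (6 + z)*(1/(2*c)) = (6 + z)/(2*c))
j = -61/8 (j = -7 + ((½)*(6 - 5)/(-4))*5 = -7 + ((½)*(-¼)*1)*5 = -7 - ⅛*5 = -7 - 5/8 = -61/8 ≈ -7.6250)
v(k, A) = -8/3 - 61*A/8
-17580 - v(196, E) = -17580 - (-8/3 - 61/8*(-135)) = -17580 - (-8/3 + 8235/8) = -17580 - 1*24641/24 = -17580 - 24641/24 = -446561/24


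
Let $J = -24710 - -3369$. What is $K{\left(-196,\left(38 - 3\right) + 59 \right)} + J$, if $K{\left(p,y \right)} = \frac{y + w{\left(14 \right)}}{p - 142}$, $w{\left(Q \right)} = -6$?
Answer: $- \frac{3606673}{169} \approx -21341.0$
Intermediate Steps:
$K{\left(p,y \right)} = \frac{-6 + y}{-142 + p}$ ($K{\left(p,y \right)} = \frac{y - 6}{p - 142} = \frac{-6 + y}{-142 + p}$)
$J = -21341$ ($J = -24710 + 3369 = -21341$)
$K{\left(-196,\left(38 - 3\right) + 59 \right)} + J = \frac{-6 + \left(\left(38 - 3\right) + 59\right)}{-142 - 196} - 21341 = \frac{-6 + \left(35 + 59\right)}{-338} - 21341 = - \frac{-6 + 94}{338} - 21341 = \left(- \frac{1}{338}\right) 88 - 21341 = - \frac{44}{169} - 21341 = - \frac{3606673}{169}$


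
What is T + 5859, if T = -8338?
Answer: -2479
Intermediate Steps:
T + 5859 = -8338 + 5859 = -2479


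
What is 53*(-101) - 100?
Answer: -5453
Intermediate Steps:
53*(-101) - 100 = -5353 - 100 = -5453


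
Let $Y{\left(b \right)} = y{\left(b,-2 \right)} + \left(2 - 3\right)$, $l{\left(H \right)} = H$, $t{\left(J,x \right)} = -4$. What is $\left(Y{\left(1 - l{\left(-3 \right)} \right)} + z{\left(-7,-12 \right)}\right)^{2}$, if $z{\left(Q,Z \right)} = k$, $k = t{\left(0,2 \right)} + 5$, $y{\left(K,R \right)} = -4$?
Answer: $16$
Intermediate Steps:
$Y{\left(b \right)} = -5$ ($Y{\left(b \right)} = -4 + \left(2 - 3\right) = -4 - 1 = -5$)
$k = 1$ ($k = -4 + 5 = 1$)
$z{\left(Q,Z \right)} = 1$
$\left(Y{\left(1 - l{\left(-3 \right)} \right)} + z{\left(-7,-12 \right)}\right)^{2} = \left(-5 + 1\right)^{2} = \left(-4\right)^{2} = 16$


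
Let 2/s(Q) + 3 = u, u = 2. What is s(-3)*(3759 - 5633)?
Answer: 3748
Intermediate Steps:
s(Q) = -2 (s(Q) = 2/(-3 + 2) = 2/(-1) = 2*(-1) = -2)
s(-3)*(3759 - 5633) = -2*(3759 - 5633) = -2*(-1874) = 3748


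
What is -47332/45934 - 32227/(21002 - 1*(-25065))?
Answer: -261482733/151145827 ≈ -1.7300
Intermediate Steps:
-47332/45934 - 32227/(21002 - 1*(-25065)) = -47332*1/45934 - 32227/(21002 + 25065) = -23666/22967 - 32227/46067 = -261482733/151145827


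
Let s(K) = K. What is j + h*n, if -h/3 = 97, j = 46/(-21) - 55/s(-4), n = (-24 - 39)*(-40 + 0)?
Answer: -61597909/84 ≈ -7.3331e+5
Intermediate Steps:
n = 2520 (n = -63*(-40) = 2520)
j = 971/84 (j = 46/(-21) - 55/(-4) = 46*(-1/21) - 55*(-¼) = -46/21 + 55/4 = 971/84 ≈ 11.560)
h = -291 (h = -3*97 = -291)
j + h*n = 971/84 - 291*2520 = 971/84 - 733320 = -61597909/84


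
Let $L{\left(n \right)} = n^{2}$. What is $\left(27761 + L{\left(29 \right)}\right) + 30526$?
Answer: $59128$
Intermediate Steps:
$\left(27761 + L{\left(29 \right)}\right) + 30526 = \left(27761 + 29^{2}\right) + 30526 = \left(27761 + 841\right) + 30526 = 28602 + 30526 = 59128$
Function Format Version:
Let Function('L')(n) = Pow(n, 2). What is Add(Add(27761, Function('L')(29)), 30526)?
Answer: 59128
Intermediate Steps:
Add(Add(27761, Function('L')(29)), 30526) = Add(Add(27761, Pow(29, 2)), 30526) = Add(Add(27761, 841), 30526) = Add(28602, 30526) = 59128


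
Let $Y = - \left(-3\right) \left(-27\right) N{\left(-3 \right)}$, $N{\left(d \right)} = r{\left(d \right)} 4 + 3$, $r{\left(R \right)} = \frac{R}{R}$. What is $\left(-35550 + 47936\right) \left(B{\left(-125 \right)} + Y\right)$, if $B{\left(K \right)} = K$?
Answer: $-8571112$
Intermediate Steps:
$r{\left(R \right)} = 1$
$N{\left(d \right)} = 7$ ($N{\left(d \right)} = 1 \cdot 4 + 3 = 4 + 3 = 7$)
$Y = -567$ ($Y = - \left(-3\right) \left(-27\right) 7 = - 81 \cdot 7 = \left(-1\right) 567 = -567$)
$\left(-35550 + 47936\right) \left(B{\left(-125 \right)} + Y\right) = \left(-35550 + 47936\right) \left(-125 - 567\right) = 12386 \left(-692\right) = -8571112$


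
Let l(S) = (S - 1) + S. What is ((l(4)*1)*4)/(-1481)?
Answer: -28/1481 ≈ -0.018906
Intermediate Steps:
l(S) = -1 + 2*S (l(S) = (-1 + S) + S = -1 + 2*S)
((l(4)*1)*4)/(-1481) = (((-1 + 2*4)*1)*4)/(-1481) = (((-1 + 8)*1)*4)*(-1/1481) = ((7*1)*4)*(-1/1481) = (7*4)*(-1/1481) = 28*(-1/1481) = -28/1481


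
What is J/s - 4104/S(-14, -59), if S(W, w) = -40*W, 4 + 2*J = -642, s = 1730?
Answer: -9101/1211 ≈ -7.5153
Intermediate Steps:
J = -323 (J = -2 + (1/2)*(-642) = -2 - 321 = -323)
J/s - 4104/S(-14, -59) = -323/1730 - 4104/((-40*(-14))) = -323*1/1730 - 4104/560 = -323/1730 - 4104*1/560 = -323/1730 - 513/70 = -9101/1211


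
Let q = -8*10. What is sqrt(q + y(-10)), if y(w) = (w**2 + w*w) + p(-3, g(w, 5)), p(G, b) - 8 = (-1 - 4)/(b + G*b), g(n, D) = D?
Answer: sqrt(514)/2 ≈ 11.336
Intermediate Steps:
p(G, b) = 8 - 5/(b + G*b) (p(G, b) = 8 + (-1 - 4)/(b + G*b) = 8 - 5/(b + G*b))
y(w) = 17/2 + 2*w**2 (y(w) = (w**2 + w*w) + (-5 + 8*5 + 8*(-3)*5)/(5*(1 - 3)) = (w**2 + w**2) + (1/5)*(-5 + 40 - 120)/(-2) = 2*w**2 + (1/5)*(-1/2)*(-85) = 2*w**2 + 17/2 = 17/2 + 2*w**2)
q = -80
sqrt(q + y(-10)) = sqrt(-80 + (17/2 + 2*(-10)**2)) = sqrt(-80 + (17/2 + 2*100)) = sqrt(-80 + (17/2 + 200)) = sqrt(-80 + 417/2) = sqrt(257/2) = sqrt(514)/2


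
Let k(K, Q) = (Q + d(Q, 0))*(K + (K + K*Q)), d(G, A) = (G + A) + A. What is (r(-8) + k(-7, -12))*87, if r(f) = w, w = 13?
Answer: -145029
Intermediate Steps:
d(G, A) = G + 2*A (d(G, A) = (A + G) + A = G + 2*A)
k(K, Q) = 2*Q*(2*K + K*Q) (k(K, Q) = (Q + (Q + 2*0))*(K + (K + K*Q)) = (Q + (Q + 0))*(2*K + K*Q) = (Q + Q)*(2*K + K*Q) = (2*Q)*(2*K + K*Q) = 2*Q*(2*K + K*Q))
r(f) = 13
(r(-8) + k(-7, -12))*87 = (13 + 2*(-7)*(-12)*(2 - 12))*87 = (13 + 2*(-7)*(-12)*(-10))*87 = (13 - 1680)*87 = -1667*87 = -145029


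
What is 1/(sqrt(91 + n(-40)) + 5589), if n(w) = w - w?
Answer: 5589/31236830 - sqrt(91)/31236830 ≈ 0.00017862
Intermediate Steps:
n(w) = 0
1/(sqrt(91 + n(-40)) + 5589) = 1/(sqrt(91 + 0) + 5589) = 1/(sqrt(91) + 5589) = 1/(5589 + sqrt(91))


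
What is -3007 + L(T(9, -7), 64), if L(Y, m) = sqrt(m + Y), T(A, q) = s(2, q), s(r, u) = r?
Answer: -3007 + sqrt(66) ≈ -2998.9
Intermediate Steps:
T(A, q) = 2
L(Y, m) = sqrt(Y + m)
-3007 + L(T(9, -7), 64) = -3007 + sqrt(2 + 64) = -3007 + sqrt(66)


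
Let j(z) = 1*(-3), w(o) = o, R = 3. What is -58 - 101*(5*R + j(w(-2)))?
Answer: -1270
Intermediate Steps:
j(z) = -3
-58 - 101*(5*R + j(w(-2))) = -58 - 101*(5*3 - 3) = -58 - 101*(15 - 3) = -58 - 101*12 = -58 - 1212 = -1270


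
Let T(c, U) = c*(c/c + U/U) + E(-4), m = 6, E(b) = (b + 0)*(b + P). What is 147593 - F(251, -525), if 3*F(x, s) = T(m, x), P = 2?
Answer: 442759/3 ≈ 1.4759e+5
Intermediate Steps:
E(b) = b*(2 + b) (E(b) = (b + 0)*(b + 2) = b*(2 + b))
T(c, U) = 8 + 2*c (T(c, U) = c*(c/c + U/U) - 4*(2 - 4) = c*(1 + 1) - 4*(-2) = c*2 + 8 = 2*c + 8 = 8 + 2*c)
F(x, s) = 20/3 (F(x, s) = (8 + 2*6)/3 = (8 + 12)/3 = (1/3)*20 = 20/3)
147593 - F(251, -525) = 147593 - 1*20/3 = 147593 - 20/3 = 442759/3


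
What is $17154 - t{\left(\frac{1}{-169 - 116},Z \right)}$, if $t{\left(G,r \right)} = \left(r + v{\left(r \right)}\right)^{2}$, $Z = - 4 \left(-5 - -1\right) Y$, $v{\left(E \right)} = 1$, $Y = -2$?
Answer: $16193$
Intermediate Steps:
$Z = -32$ ($Z = - 4 \left(-5 - -1\right) \left(-2\right) = - 4 \left(-5 + 1\right) \left(-2\right) = \left(-4\right) \left(-4\right) \left(-2\right) = 16 \left(-2\right) = -32$)
$t{\left(G,r \right)} = \left(1 + r\right)^{2}$ ($t{\left(G,r \right)} = \left(r + 1\right)^{2} = \left(1 + r\right)^{2}$)
$17154 - t{\left(\frac{1}{-169 - 116},Z \right)} = 17154 - \left(1 - 32\right)^{2} = 17154 - \left(-31\right)^{2} = 17154 - 961 = 16193$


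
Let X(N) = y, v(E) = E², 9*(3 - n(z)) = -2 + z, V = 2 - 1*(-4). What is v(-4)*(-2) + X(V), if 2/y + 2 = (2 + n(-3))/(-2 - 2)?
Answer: -1988/61 ≈ -32.590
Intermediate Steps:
V = 6 (V = 2 + 4 = 6)
n(z) = 29/9 - z/9 (n(z) = 3 - (-2 + z)/9 = 3 + (2/9 - z/9) = 29/9 - z/9)
y = -36/61 (y = 2/(-2 + (2 + (29/9 - ⅑*(-3)))/(-2 - 2)) = 2/(-2 + (2 + (29/9 + ⅓))/(-4)) = 2/(-2 + (2 + 32/9)*(-¼)) = 2/(-2 + (50/9)*(-¼)) = 2/(-2 - 25/18) = 2/(-61/18) = 2*(-18/61) = -36/61 ≈ -0.59016)
X(N) = -36/61
v(-4)*(-2) + X(V) = (-4)²*(-2) - 36/61 = 16*(-2) - 36/61 = -32 - 36/61 = -1988/61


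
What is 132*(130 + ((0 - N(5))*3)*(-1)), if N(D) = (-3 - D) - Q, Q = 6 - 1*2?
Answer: 12408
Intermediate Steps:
Q = 4 (Q = 6 - 2 = 4)
N(D) = -7 - D (N(D) = (-3 - D) - 1*4 = (-3 - D) - 4 = -7 - D)
132*(130 + ((0 - N(5))*3)*(-1)) = 132*(130 + ((0 - (-7 - 1*5))*3)*(-1)) = 132*(130 + ((0 - (-7 - 5))*3)*(-1)) = 132*(130 + ((0 - 1*(-12))*3)*(-1)) = 132*(130 + ((0 + 12)*3)*(-1)) = 132*(130 + (12*3)*(-1)) = 132*(130 + 36*(-1)) = 132*(130 - 36) = 132*94 = 12408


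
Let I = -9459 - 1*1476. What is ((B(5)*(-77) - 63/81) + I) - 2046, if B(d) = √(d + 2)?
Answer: -116836/9 - 77*√7 ≈ -13186.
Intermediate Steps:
I = -10935 (I = -9459 - 1476 = -10935)
B(d) = √(2 + d)
((B(5)*(-77) - 63/81) + I) - 2046 = ((√(2 + 5)*(-77) - 63/81) - 10935) - 2046 = ((√7*(-77) - 63*1/81) - 10935) - 2046 = ((-77*√7 - 7/9) - 10935) - 2046 = ((-7/9 - 77*√7) - 10935) - 2046 = (-98422/9 - 77*√7) - 2046 = -116836/9 - 77*√7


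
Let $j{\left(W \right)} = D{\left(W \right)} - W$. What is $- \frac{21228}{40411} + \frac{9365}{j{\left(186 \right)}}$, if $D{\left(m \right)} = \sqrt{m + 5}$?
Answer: $- \frac{2032053318}{39724013} - \frac{1873 \sqrt{191}}{6881} \approx -54.916$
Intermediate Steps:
$D{\left(m \right)} = \sqrt{5 + m}$
$j{\left(W \right)} = \sqrt{5 + W} - W$
$- \frac{21228}{40411} + \frac{9365}{j{\left(186 \right)}} = - \frac{21228}{40411} + \frac{9365}{\sqrt{5 + 186} - 186} = \left(-21228\right) \frac{1}{40411} + \frac{9365}{\sqrt{191} - 186} = - \frac{21228}{40411} + \frac{9365}{-186 + \sqrt{191}}$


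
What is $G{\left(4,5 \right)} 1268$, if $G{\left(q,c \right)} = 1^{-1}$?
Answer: $1268$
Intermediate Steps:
$G{\left(q,c \right)} = 1$
$G{\left(4,5 \right)} 1268 = 1 \cdot 1268 = 1268$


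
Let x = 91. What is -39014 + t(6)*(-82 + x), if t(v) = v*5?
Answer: -38744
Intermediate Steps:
t(v) = 5*v
-39014 + t(6)*(-82 + x) = -39014 + (5*6)*(-82 + 91) = -39014 + 30*9 = -39014 + 270 = -38744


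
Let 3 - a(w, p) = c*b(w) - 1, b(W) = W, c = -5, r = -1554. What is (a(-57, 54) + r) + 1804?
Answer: -31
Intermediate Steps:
a(w, p) = 4 + 5*w (a(w, p) = 3 - (-5*w - 1) = 3 - (-1 - 5*w) = 3 + (1 + 5*w) = 4 + 5*w)
(a(-57, 54) + r) + 1804 = ((4 + 5*(-57)) - 1554) + 1804 = ((4 - 285) - 1554) + 1804 = (-281 - 1554) + 1804 = -1835 + 1804 = -31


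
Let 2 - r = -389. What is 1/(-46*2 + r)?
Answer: 1/299 ≈ 0.0033445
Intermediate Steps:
r = 391 (r = 2 - 1*(-389) = 2 + 389 = 391)
1/(-46*2 + r) = 1/(-46*2 + 391) = 1/(-92 + 391) = 1/299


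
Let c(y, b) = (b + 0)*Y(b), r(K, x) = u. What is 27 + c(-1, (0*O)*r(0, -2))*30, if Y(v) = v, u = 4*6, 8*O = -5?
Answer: 27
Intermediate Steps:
O = -5/8 (O = (1/8)*(-5) = -5/8 ≈ -0.62500)
u = 24
r(K, x) = 24
c(y, b) = b**2 (c(y, b) = (b + 0)*b = b*b = b**2)
27 + c(-1, (0*O)*r(0, -2))*30 = 27 + ((0*(-5/8))*24)**2*30 = 27 + (0*24)**2*30 = 27 + 0**2*30 = 27 + 0*30 = 27 + 0 = 27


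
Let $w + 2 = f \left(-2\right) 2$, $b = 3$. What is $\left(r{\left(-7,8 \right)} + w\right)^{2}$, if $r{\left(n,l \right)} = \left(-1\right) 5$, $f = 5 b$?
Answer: $4489$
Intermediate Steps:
$f = 15$ ($f = 5 \cdot 3 = 15$)
$r{\left(n,l \right)} = -5$
$w = -62$ ($w = -2 + 15 \left(-2\right) 2 = -2 - 60 = -62$)
$\left(r{\left(-7,8 \right)} + w\right)^{2} = \left(-5 - 62\right)^{2} = \left(-67\right)^{2} = 4489$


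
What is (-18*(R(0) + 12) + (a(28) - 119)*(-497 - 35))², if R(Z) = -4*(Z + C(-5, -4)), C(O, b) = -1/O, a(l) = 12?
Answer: 80435766544/25 ≈ 3.2174e+9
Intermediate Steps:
R(Z) = -⅘ - 4*Z (R(Z) = -4*(Z - 1/(-5)) = -4*(Z - 1*(-⅕)) = -4*(Z + ⅕) = -4*(⅕ + Z) = -⅘ - 4*Z)
(-18*(R(0) + 12) + (a(28) - 119)*(-497 - 35))² = (-18*((-⅘ - 4*0) + 12) + (12 - 119)*(-497 - 35))² = (-18*((-⅘ + 0) + 12) - 107*(-532))² = (-18*(-⅘ + 12) + 56924)² = (-18*56/5 + 56924)² = (-1008/5 + 56924)² = (283612/5)² = 80435766544/25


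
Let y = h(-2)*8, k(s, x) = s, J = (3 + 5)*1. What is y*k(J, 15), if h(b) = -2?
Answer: -128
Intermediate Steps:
J = 8 (J = 8*1 = 8)
y = -16 (y = -2*8 = -16)
y*k(J, 15) = -16*8 = -128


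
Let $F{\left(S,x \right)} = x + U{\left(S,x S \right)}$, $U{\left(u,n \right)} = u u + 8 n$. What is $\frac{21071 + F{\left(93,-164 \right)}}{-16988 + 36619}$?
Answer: $- \frac{1380}{293} \approx -4.7099$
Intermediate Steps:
$U{\left(u,n \right)} = u^{2} + 8 n$
$F{\left(S,x \right)} = x + S^{2} + 8 S x$ ($F{\left(S,x \right)} = x + \left(S^{2} + 8 x S\right) = x + \left(S^{2} + 8 S x\right) = x + S^{2} + 8 S x$)
$\frac{21071 + F{\left(93,-164 \right)}}{-16988 + 36619} = \frac{21071 + \left(-164 + 93^{2} + 8 \cdot 93 \left(-164\right)\right)}{-16988 + 36619} = \frac{21071 - 113531}{19631} = \left(21071 - 113531\right) \frac{1}{19631} = \left(-92460\right) \frac{1}{19631} = - \frac{1380}{293}$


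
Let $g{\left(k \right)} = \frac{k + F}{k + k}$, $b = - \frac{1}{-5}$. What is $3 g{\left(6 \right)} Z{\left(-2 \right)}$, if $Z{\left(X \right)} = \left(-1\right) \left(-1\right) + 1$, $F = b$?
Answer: $\frac{31}{10} \approx 3.1$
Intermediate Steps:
$b = \frac{1}{5}$ ($b = \left(-1\right) \left(- \frac{1}{5}\right) = \frac{1}{5} \approx 0.2$)
$F = \frac{1}{5} \approx 0.2$
$Z{\left(X \right)} = 2$ ($Z{\left(X \right)} = 1 + 1 = 2$)
$g{\left(k \right)} = \frac{\frac{1}{5} + k}{2 k}$ ($g{\left(k \right)} = \frac{k + \frac{1}{5}}{k + k} = \frac{\frac{1}{5} + k}{2 k}$)
$3 g{\left(6 \right)} Z{\left(-2 \right)} = 3 \frac{1 + 5 \cdot 6}{10 \cdot 6} \cdot 2 = 3 \cdot \frac{1}{10} \cdot \frac{1}{6} \left(1 + 30\right) 2 = 3 \cdot \frac{1}{10} \cdot \frac{1}{6} \cdot 31 \cdot 2 = 3 \cdot \frac{31}{60} \cdot 2 = \frac{31}{20} \cdot 2 = \frac{31}{10}$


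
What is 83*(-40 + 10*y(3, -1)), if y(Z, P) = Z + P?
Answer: -1660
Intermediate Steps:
y(Z, P) = P + Z
83*(-40 + 10*y(3, -1)) = 83*(-40 + 10*(-1 + 3)) = 83*(-40 + 10*2) = 83*(-40 + 20) = 83*(-20) = -1660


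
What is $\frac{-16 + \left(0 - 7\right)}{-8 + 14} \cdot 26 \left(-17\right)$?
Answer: $\frac{5083}{3} \approx 1694.3$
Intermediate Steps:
$\frac{-16 + \left(0 - 7\right)}{-8 + 14} \cdot 26 \left(-17\right) = \frac{-16 - 7}{6} \cdot 26 \left(-17\right) = \left(-23\right) \frac{1}{6} \cdot 26 \left(-17\right) = \left(- \frac{23}{6}\right) 26 \left(-17\right) = \left(- \frac{299}{3}\right) \left(-17\right) = \frac{5083}{3}$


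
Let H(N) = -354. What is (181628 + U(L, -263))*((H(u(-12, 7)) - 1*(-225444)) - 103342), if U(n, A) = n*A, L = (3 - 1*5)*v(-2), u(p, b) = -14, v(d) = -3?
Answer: 21920727400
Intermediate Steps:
L = 6 (L = (3 - 1*5)*(-3) = (3 - 5)*(-3) = -2*(-3) = 6)
U(n, A) = A*n
(181628 + U(L, -263))*((H(u(-12, 7)) - 1*(-225444)) - 103342) = (181628 - 263*6)*((-354 - 1*(-225444)) - 103342) = (181628 - 1578)*((-354 + 225444) - 103342) = 180050*(225090 - 103342) = 180050*121748 = 21920727400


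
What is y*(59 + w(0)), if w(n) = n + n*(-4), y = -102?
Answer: -6018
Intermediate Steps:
w(n) = -3*n (w(n) = n - 4*n = -3*n)
y*(59 + w(0)) = -102*(59 - 3*0) = -102*(59 + 0) = -102*59 = -6018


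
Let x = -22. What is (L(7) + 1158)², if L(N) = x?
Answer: 1290496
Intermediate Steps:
L(N) = -22
(L(7) + 1158)² = (-22 + 1158)² = 1136² = 1290496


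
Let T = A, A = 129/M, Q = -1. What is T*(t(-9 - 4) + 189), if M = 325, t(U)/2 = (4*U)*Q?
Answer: 37797/325 ≈ 116.30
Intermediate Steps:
t(U) = -8*U (t(U) = 2*((4*U)*(-1)) = 2*(-4*U) = -8*U)
A = 129/325 ≈ 0.39692
T = 129/325 ≈ 0.39692
T*(t(-9 - 4) + 189) = 129*(-8*(-9 - 4) + 189)/325 = 129*(-8*(-13) + 189)/325 = 129*(104 + 189)/325 = (129/325)*293 = 37797/325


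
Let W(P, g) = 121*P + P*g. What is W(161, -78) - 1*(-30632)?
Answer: 37555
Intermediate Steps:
W(161, -78) - 1*(-30632) = 161*(121 - 78) - 1*(-30632) = 161*43 + 30632 = 6923 + 30632 = 37555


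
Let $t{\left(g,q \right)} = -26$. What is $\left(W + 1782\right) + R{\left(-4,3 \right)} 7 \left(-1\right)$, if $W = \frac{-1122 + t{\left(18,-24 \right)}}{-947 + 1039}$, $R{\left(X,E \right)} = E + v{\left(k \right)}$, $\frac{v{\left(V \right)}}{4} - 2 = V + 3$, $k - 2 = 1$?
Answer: $\frac{35064}{23} \approx 1524.5$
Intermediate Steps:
$k = 3$ ($k = 2 + 1 = 3$)
$v{\left(V \right)} = 20 + 4 V$ ($v{\left(V \right)} = 8 + 4 \left(V + 3\right) = 8 + 4 \left(3 + V\right) = 8 + \left(12 + 4 V\right) = 20 + 4 V$)
$R{\left(X,E \right)} = 32 + E$ ($R{\left(X,E \right)} = E + \left(20 + 4 \cdot 3\right) = E + \left(20 + 12\right) = E + 32 = 32 + E$)
$W = - \frac{287}{23}$ ($W = \frac{-1122 - 26}{-947 + 1039} = - \frac{1148}{92} = \left(-1148\right) \frac{1}{92} = - \frac{287}{23} \approx -12.478$)
$\left(W + 1782\right) + R{\left(-4,3 \right)} 7 \left(-1\right) = \left(- \frac{287}{23} + 1782\right) + \left(32 + 3\right) 7 \left(-1\right) = \frac{40699}{23} + 35 \cdot 7 \left(-1\right) = \frac{40699}{23} + 245 \left(-1\right) = \frac{40699}{23} - 245 = \frac{35064}{23}$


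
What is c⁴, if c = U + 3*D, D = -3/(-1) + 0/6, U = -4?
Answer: 625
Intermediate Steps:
D = 3 (D = -3*(-1) + 0*(⅙) = 3 + 0 = 3)
c = 5 (c = -4 + 3*3 = -4 + 9 = 5)
c⁴ = 5⁴ = 625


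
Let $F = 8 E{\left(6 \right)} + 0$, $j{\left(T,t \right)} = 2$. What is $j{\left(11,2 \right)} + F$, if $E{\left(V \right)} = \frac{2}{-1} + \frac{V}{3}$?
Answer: $2$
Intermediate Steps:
$E{\left(V \right)} = -2 + \frac{V}{3}$ ($E{\left(V \right)} = 2 \left(-1\right) + V \frac{1}{3} = -2 + \frac{V}{3}$)
$F = 0$ ($F = 8 \left(-2 + \frac{1}{3} \cdot 6\right) + 0 = 8 \left(-2 + 2\right) + 0 = 8 \cdot 0 + 0 = 0 + 0 = 0$)
$j{\left(11,2 \right)} + F = 2 + 0 = 2$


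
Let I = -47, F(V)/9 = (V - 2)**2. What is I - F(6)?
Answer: -191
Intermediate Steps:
F(V) = 9*(-2 + V)**2 (F(V) = 9*(V - 2)**2 = 9*(-2 + V)**2)
I - F(6) = -47 - 9*(-2 + 6)**2 = -47 - 9*4**2 = -47 - 9*16 = -47 - 1*144 = -47 - 144 = -191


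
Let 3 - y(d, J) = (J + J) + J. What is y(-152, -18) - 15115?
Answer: -15058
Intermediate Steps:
y(d, J) = 3 - 3*J (y(d, J) = 3 - ((J + J) + J) = 3 - (2*J + J) = 3 - 3*J)
y(-152, -18) - 15115 = (3 - 3*(-18)) - 15115 = (3 + 54) - 15115 = 57 - 15115 = -15058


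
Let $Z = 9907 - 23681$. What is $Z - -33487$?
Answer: $19713$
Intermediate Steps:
$Z = -13774$
$Z - -33487 = -13774 - -33487 = -13774 + 33487 = 19713$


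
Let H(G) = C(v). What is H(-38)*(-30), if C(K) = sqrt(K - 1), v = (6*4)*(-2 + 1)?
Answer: -150*I ≈ -150.0*I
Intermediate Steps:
v = -24 (v = 24*(-1) = -24)
C(K) = sqrt(-1 + K)
H(G) = 5*I (H(G) = sqrt(-1 - 24) = sqrt(-25) = 5*I)
H(-38)*(-30) = (5*I)*(-30) = -150*I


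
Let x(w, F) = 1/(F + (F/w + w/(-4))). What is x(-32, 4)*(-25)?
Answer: -40/19 ≈ -2.1053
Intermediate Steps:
x(w, F) = 1/(F - w/4 + F/w) (x(w, F) = 1/(F + (F/w + w*(-¼))) = 1/(F + (F/w - w/4)) = 1/(F + (-w/4 + F/w)) = 1/(F - w/4 + F/w))
x(-32, 4)*(-25) = (4*(-32)/(-1*(-32)² + 4*4 + 4*4*(-32)))*(-25) = (4*(-32)/(-1*1024 + 16 - 512))*(-25) = (4*(-32)/(-1024 + 16 - 512))*(-25) = (4*(-32)/(-1520))*(-25) = (4*(-32)*(-1/1520))*(-25) = (8/95)*(-25) = -40/19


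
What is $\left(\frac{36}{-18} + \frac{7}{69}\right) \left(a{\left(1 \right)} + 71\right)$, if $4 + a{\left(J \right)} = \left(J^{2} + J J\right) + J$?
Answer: $- \frac{9170}{69} \approx -132.9$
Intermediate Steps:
$a{\left(J \right)} = -4 + J + 2 J^{2}$ ($a{\left(J \right)} = -4 + \left(\left(J^{2} + J J\right) + J\right) = -4 + \left(\left(J^{2} + J^{2}\right) + J\right) = -4 + \left(2 J^{2} + J\right) = -4 + \left(J + 2 J^{2}\right) = -4 + J + 2 J^{2}$)
$\left(\frac{36}{-18} + \frac{7}{69}\right) \left(a{\left(1 \right)} + 71\right) = \left(\frac{36}{-18} + \frac{7}{69}\right) \left(\left(-4 + 1 + 2 \cdot 1^{2}\right) + 71\right) = \left(36 \left(- \frac{1}{18}\right) + 7 \cdot \frac{1}{69}\right) \left(\left(-4 + 1 + 2 \cdot 1\right) + 71\right) = \left(-2 + \frac{7}{69}\right) \left(\left(-4 + 1 + 2\right) + 71\right) = - \frac{131 \left(-1 + 71\right)}{69} = \left(- \frac{131}{69}\right) 70 = - \frac{9170}{69}$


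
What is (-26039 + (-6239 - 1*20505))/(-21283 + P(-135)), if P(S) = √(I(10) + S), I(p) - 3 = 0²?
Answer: 1123380589/452966221 + 105566*I*√33/452966221 ≈ 2.4801 + 0.0013388*I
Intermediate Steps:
I(p) = 3 (I(p) = 3 + 0² = 3 + 0 = 3)
P(S) = √(3 + S)
(-26039 + (-6239 - 1*20505))/(-21283 + P(-135)) = (-26039 + (-6239 - 1*20505))/(-21283 + √(3 - 135)) = (-26039 + (-6239 - 20505))/(-21283 + √(-132)) = (-26039 - 26744)/(-21283 + 2*I*√33) = -52783/(-21283 + 2*I*√33)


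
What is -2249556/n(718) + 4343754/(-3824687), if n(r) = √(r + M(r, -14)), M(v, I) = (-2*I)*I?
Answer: -4343754/3824687 - 1124778*√326/163 ≈ -1.2459e+5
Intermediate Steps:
M(v, I) = -2*I²
n(r) = √(-392 + r) (n(r) = √(r - 2*(-14)²) = √(r - 2*196) = √(r - 392) = √(-392 + r))
-2249556/n(718) + 4343754/(-3824687) = -2249556/√(-392 + 718) + 4343754/(-3824687) = -2249556*√326/326 + 4343754*(-1/3824687) = -1124778*√326/163 - 4343754/3824687 = -4343754/3824687 - 1124778*√326/163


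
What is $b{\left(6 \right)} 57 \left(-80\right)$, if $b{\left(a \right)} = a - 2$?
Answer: $-18240$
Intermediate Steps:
$b{\left(a \right)} = -2 + a$
$b{\left(6 \right)} 57 \left(-80\right) = \left(-2 + 6\right) 57 \left(-80\right) = 4 \cdot 57 \left(-80\right) = 228 \left(-80\right) = -18240$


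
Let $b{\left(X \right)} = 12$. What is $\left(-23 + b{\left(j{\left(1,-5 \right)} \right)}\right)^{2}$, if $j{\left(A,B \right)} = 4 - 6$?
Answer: $121$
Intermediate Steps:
$j{\left(A,B \right)} = -2$ ($j{\left(A,B \right)} = 4 - 6 = -2$)
$\left(-23 + b{\left(j{\left(1,-5 \right)} \right)}\right)^{2} = \left(-23 + 12\right)^{2} = \left(-11\right)^{2} = 121$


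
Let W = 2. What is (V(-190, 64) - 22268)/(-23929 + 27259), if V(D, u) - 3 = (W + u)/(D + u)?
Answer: -233788/34965 ≈ -6.6863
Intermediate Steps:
V(D, u) = 3 + (2 + u)/(D + u)
(V(-190, 64) - 22268)/(-23929 + 27259) = ((2 + 3*(-190) + 4*64)/(-190 + 64) - 22268)/(-23929 + 27259) = ((2 - 570 + 256)/(-126) - 22268)/3330 = (-1/126*(-312) - 22268)*(1/3330) = (52/21 - 22268)*(1/3330) = -467576/21*1/3330 = -233788/34965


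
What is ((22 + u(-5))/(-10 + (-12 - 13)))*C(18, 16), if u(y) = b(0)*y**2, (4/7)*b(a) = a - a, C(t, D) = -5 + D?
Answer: -242/35 ≈ -6.9143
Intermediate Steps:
b(a) = 0 (b(a) = 7*(a - a)/4 = (7/4)*0 = 0)
u(y) = 0 (u(y) = 0*y**2 = 0)
((22 + u(-5))/(-10 + (-12 - 13)))*C(18, 16) = ((22 + 0)/(-10 + (-12 - 13)))*(-5 + 16) = (22/(-10 - 25))*11 = (22/(-35))*11 = (22*(-1/35))*11 = -22/35*11 = -242/35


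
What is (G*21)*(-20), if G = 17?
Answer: -7140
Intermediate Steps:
(G*21)*(-20) = (17*21)*(-20) = 357*(-20) = -7140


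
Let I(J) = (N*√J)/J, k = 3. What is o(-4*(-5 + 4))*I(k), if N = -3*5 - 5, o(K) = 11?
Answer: -220*√3/3 ≈ -127.02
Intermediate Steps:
N = -20 (N = -15 - 5 = -20)
I(J) = -20/√J (I(J) = (-20*√J)/J = -20/√J)
o(-4*(-5 + 4))*I(k) = 11*(-20*√3/3) = -220*√3/3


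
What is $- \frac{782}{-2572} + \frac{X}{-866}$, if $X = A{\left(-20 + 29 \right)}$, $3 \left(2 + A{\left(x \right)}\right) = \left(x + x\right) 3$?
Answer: $\frac{159015}{556838} \approx 0.28557$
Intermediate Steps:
$A{\left(x \right)} = -2 + 2 x$ ($A{\left(x \right)} = -2 + \frac{\left(x + x\right) 3}{3} = -2 + \frac{2 x 3}{3} = -2 + \frac{6 x}{3} = -2 + 2 x$)
$X = 16$ ($X = -2 + 2 \left(-20 + 29\right) = -2 + 2 \cdot 9 = -2 + 18 = 16$)
$- \frac{782}{-2572} + \frac{X}{-866} = - \frac{782}{-2572} + \frac{16}{-866} = \left(-782\right) \left(- \frac{1}{2572}\right) + 16 \left(- \frac{1}{866}\right) = \frac{391}{1286} - \frac{8}{433} = \frac{159015}{556838}$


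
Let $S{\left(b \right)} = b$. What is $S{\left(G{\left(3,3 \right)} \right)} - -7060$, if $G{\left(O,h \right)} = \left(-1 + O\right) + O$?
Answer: $7065$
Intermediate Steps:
$G{\left(O,h \right)} = -1 + 2 O$
$S{\left(G{\left(3,3 \right)} \right)} - -7060 = \left(-1 + 2 \cdot 3\right) - -7060 = \left(-1 + 6\right) + 7060 = 5 + 7060 = 7065$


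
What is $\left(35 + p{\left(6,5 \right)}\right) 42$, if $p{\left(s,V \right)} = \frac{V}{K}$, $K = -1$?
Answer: $1260$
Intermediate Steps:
$p{\left(s,V \right)} = - V$ ($p{\left(s,V \right)} = \frac{V}{-1} = V \left(-1\right) = - V$)
$\left(35 + p{\left(6,5 \right)}\right) 42 = \left(35 - 5\right) 42 = 30 \cdot 42 = 1260$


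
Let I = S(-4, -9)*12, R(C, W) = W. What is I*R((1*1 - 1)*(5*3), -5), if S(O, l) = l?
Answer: 540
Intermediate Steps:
I = -108 (I = -9*12 = -108)
I*R((1*1 - 1)*(5*3), -5) = -108*(-5) = 540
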